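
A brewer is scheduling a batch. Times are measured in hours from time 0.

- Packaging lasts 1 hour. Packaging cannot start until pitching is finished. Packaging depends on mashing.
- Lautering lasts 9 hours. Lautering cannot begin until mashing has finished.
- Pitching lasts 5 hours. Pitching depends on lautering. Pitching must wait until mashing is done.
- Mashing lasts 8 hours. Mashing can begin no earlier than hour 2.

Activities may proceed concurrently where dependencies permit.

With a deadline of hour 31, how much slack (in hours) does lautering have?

Mashing cannot begin until its own release at hour 2. It runs from hour 2 to 2 + 8 = hour 10.
After mashing (finishes hour 10), lautering can start at hour 10 and finishes at hour 19.

Working backward from the deadline:
To finish by hour 31, packaging (duration 1) must start no later than hour 30.
Pitching has to be done before packaging (must start by hour 30). That means finishing by hour 30, i.e. starting by 30 − 5 = hour 25.
Lautering feeds into pitching (must start by hour 25); so lautering must finish by hour 25 and therefore start by hour 16.
So lautering can start as early as hour 10 and as late as hour 16, giving 16 − 10 = 6 hours of slack.

6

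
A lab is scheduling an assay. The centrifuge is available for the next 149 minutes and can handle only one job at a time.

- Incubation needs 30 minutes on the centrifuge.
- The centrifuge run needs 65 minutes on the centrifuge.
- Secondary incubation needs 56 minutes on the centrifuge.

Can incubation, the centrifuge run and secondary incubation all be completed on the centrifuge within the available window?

Running back to back, the jobs need 30 + 65 + 56 = 151 minutes on the centrifuge.
Since 151 > 149, they cannot all fit.

No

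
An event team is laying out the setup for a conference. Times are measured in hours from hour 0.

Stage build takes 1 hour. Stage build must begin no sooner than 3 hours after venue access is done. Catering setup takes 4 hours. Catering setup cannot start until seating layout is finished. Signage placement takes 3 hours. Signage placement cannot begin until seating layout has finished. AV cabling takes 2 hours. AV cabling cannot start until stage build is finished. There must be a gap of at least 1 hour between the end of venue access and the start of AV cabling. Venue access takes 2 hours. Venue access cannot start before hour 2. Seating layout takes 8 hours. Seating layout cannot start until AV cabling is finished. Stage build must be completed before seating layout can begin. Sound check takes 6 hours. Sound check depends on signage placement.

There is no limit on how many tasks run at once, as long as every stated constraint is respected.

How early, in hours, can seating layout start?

10

Venue access waits on its own release at hour 2, so it starts at hour 2 and finishes at 2 + 2 = hour 4.
After venue access (finishes hour 4, plus 3-hour gap → hour 7), stage build can start at hour 7 and finishes at hour 8.
AV cabling needs all of stage build (finishes hour 8); venue access (finishes hour 4, plus 1-hour gap → hour 5). That puts its earliest start at hour 8; it finishes at 8 + 2 = hour 10.
Seating layout waits on AV cabling (finishes hour 10); stage build (finishes hour 8). The latest of these is hour 10, which is the earliest seating layout can start.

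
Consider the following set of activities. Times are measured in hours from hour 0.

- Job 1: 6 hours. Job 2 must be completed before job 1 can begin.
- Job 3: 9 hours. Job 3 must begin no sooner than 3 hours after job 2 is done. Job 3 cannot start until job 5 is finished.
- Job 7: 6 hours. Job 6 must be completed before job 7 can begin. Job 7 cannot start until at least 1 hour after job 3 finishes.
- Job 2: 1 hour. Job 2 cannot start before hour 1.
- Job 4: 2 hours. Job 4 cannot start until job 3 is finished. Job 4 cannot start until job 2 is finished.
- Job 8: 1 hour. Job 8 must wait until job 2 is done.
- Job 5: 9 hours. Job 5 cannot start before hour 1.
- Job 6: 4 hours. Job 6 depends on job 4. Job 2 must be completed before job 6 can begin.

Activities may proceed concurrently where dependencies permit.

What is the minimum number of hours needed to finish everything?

31

After its own release at hour 1, job 5 can start at hour 1 and finishes at hour 10.
Job 2 waits on its own release at hour 1, so it starts at hour 1 and finishes at 1 + 1 = hour 2.
After job 2 (finishes hour 2), job 8 can start at hour 2 and finishes at hour 3.
Job 3 cannot start until job 2 (finishes hour 2, plus 3-hour gap → hour 5); job 5 (finishes hour 10). The controlling bound is hour 10, so job 3 finishes at 10 + 9 = hour 19.
Job 4 cannot start until job 3 (finishes hour 19); job 2 (finishes hour 2). The controlling bound is hour 19, so job 4 finishes at 19 + 2 = hour 21.
Job 6 cannot start until job 4 (finishes hour 21); job 2 (finishes hour 2). The controlling bound is hour 21, so job 6 finishes at 21 + 4 = hour 25.
Job 7 has to wait for job 6 (finishes hour 25); job 3 (finishes hour 19, plus 1-hour gap → hour 20). The latest of these is hour 25, so job 7 runs hour 25 to 25 + 6 = hour 31.
After job 2 (finishes hour 2), job 1 can start at hour 2 and finishes at hour 8.
All tasks are finished once the last one completes. Finish times: Job 1 at 8, Job 2 at 2, Job 3 at 19, Job 4 at 21, Job 5 at 10, Job 6 at 25, Job 7 at 31, Job 8 at 3. The latest is hour 31.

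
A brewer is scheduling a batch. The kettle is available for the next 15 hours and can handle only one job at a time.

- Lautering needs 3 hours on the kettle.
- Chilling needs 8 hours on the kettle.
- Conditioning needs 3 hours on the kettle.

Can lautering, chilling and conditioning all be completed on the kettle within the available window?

Yes

Running back to back, the jobs need 3 + 8 + 3 = 14 hours on the kettle.
Since 14 ≤ 15, they fit within the window.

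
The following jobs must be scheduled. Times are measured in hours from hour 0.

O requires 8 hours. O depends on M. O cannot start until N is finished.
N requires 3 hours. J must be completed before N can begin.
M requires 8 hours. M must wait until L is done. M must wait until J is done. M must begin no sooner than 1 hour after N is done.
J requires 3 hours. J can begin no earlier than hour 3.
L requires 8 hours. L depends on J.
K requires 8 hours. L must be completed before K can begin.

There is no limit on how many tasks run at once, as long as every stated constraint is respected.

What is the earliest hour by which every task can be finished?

30

J cannot begin until its own release at hour 3. It runs from hour 3 to 3 + 3 = hour 6.
N cannot begin until J (finishes hour 6). It runs from hour 6 to 6 + 3 = hour 9.
L cannot begin until J (finishes hour 6). It runs from hour 6 to 6 + 8 = hour 14.
For M: L (finishes hour 14); J (finishes hour 6); N (finishes hour 9, plus 1-hour gap → hour 10). Taking the maximum gives a start of hour 14, and it finishes at 14 + 8 = hour 22.
For O: M (finishes hour 22); N (finishes hour 9). Taking the maximum gives a start of hour 22, and it finishes at 22 + 8 = hour 30.
K waits on L (finishes hour 14), so it starts at hour 14 and finishes at 14 + 8 = hour 22.
All tasks are finished once the last one completes. Finish times: J at 6, K at 22, L at 14, M at 22, N at 9, O at 30. The latest is hour 30.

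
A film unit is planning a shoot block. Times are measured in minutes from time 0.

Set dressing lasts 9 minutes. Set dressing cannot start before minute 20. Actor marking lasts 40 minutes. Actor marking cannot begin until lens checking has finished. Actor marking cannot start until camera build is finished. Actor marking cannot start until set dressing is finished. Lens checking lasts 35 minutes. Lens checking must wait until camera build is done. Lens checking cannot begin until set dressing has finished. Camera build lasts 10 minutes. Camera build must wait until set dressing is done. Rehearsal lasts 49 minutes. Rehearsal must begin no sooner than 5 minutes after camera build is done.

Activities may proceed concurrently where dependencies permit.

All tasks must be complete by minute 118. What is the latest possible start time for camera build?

33

Nothing follows actor marking; the deadline of minute 118 is its only limit. It must start by 118 − 40 = minute 78.
Lens checking must finish before actor marking (must start by minute 78). With a 35-minute duration, lens checking must start by 78 − 35 = minute 43.
Rehearsal has no dependents, so it just needs to finish by minute 118. Starting by 118 − 49 = minute 69 achieves that.
Camera build has several dependents: lens checking (must start by minute 43); actor marking (must start by minute 78); rehearsal (must start by minute 69, minus 5-minute gap → minute 64). The earliest of those limits is minute 43, so camera build must start by 43 − 10 = minute 33.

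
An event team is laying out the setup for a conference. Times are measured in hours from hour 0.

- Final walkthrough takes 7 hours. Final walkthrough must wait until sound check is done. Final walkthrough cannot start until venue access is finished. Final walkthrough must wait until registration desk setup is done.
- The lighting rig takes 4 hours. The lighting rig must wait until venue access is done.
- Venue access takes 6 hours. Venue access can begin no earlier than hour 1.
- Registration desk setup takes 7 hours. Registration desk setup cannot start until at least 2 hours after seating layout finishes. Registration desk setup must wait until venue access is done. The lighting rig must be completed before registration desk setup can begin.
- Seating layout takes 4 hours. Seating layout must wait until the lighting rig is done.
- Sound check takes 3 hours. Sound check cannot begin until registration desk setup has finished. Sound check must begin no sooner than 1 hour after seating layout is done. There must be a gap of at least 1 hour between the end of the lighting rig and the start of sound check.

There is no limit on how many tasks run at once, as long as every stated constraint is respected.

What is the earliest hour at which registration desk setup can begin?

17

Venue access waits on its own release at hour 1, so it starts at hour 1 and finishes at 1 + 6 = hour 7.
The lighting rig waits on venue access (finishes hour 7), so it starts at hour 7 and finishes at 7 + 4 = hour 11.
Seating layout waits on the lighting rig (finishes hour 11), so it starts at hour 11 and finishes at 11 + 4 = hour 15.
Registration desk setup waits on seating layout (finishes hour 15, plus 2-hour gap → hour 17); venue access (finishes hour 7); the lighting rig (finishes hour 11). The latest of these is hour 17, which is the earliest registration desk setup can start.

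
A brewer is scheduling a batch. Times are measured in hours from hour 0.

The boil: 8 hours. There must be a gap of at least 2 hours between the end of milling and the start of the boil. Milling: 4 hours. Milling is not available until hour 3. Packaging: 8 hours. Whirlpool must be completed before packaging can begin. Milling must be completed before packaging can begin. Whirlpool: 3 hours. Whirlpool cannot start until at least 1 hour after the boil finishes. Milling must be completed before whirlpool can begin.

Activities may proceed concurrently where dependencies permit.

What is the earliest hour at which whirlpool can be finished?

21

After its own release at hour 3, milling can start at hour 3 and finishes at hour 7.
After milling (finishes hour 7, plus 2-hour gap → hour 9), the boil can start at hour 9 and finishes at hour 17.
Whirlpool needs all of the boil (finishes hour 17, plus 1-hour gap → hour 18); milling (finishes hour 7). That puts its earliest start at hour 18; it finishes at 18 + 3 = hour 21.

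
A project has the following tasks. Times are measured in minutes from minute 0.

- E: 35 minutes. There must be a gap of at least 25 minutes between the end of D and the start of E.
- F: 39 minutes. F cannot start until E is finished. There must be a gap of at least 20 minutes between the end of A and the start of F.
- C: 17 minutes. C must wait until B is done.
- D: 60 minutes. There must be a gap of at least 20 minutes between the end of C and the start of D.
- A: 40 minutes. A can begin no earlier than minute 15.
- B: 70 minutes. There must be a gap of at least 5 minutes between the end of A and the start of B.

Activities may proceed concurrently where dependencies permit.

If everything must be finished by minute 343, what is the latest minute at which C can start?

147

F must finish by minute 343; it takes 39 minutes, so it must start by 343 − 39 = minute 304.
E must finish before F (must start by minute 304). With a 35-minute duration, E must start by 304 − 35 = minute 269.
D must finish before E (must start by minute 269, minus 25-minute gap → minute 244). With a 60-minute duration, D must start by 244 − 60 = minute 184.
Since D (must start by minute 184, minus 20-minute gap → minute 164) depends on it, C must finish by minute 164. Backing off its 17-minute duration gives a latest start of minute 147.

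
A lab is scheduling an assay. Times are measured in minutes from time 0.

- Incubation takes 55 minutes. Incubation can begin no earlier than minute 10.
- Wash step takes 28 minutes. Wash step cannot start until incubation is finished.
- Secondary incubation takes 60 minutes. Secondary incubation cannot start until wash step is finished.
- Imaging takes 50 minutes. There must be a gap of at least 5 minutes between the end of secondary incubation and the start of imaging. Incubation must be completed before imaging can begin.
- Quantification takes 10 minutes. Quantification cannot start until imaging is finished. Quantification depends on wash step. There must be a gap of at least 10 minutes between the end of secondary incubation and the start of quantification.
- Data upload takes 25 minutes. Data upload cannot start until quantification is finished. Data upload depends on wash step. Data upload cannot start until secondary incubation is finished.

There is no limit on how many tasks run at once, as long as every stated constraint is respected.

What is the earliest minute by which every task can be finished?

243

After its own release at minute 10, incubation can start at minute 10 and finishes at minute 65.
Wash step waits on incubation (finishes minute 65), so it starts at minute 65 and finishes at 65 + 28 = minute 93.
After wash step (finishes minute 93), secondary incubation can start at minute 93 and finishes at minute 153.
Imaging cannot start until secondary incubation (finishes minute 153, plus 5-minute gap → minute 158); incubation (finishes minute 65). The controlling bound is minute 158, so imaging finishes at 158 + 50 = minute 208.
Quantification cannot start until imaging (finishes minute 208); wash step (finishes minute 93); secondary incubation (finishes minute 153, plus 10-minute gap → minute 163). The controlling bound is minute 208, so quantification finishes at 208 + 10 = minute 218.
Data upload cannot start until quantification (finishes minute 218); wash step (finishes minute 93); secondary incubation (finishes minute 153). The controlling bound is minute 218, so data upload finishes at 218 + 25 = minute 243.
All tasks are finished once the last one completes. Finish times: Incubation at 65, Wash step at 93, Secondary incubation at 153, Imaging at 208, Quantification at 218, Data upload at 243. The latest is minute 243.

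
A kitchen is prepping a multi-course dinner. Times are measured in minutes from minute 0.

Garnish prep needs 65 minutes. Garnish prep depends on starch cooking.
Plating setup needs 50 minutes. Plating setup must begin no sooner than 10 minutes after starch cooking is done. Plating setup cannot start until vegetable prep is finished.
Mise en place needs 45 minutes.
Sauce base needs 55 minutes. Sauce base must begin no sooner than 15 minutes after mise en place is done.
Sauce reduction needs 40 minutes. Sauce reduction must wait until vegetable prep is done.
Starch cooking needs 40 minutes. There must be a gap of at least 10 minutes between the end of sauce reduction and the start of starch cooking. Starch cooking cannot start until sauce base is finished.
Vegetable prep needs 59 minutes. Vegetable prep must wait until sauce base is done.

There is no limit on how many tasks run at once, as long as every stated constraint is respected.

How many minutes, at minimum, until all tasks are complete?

329

Mise en place has no prerequisites, so it starts at minute 0 and finishes at minute 45.
After mise en place (finishes minute 45, plus 15-minute gap → minute 60), sauce base can start at minute 60 and finishes at minute 115.
Vegetable prep cannot begin until sauce base (finishes minute 115). It runs from minute 115 to 115 + 59 = minute 174.
After vegetable prep (finishes minute 174), sauce reduction can start at minute 174 and finishes at minute 214.
Starch cooking has to wait for sauce reduction (finishes minute 214, plus 10-minute gap → minute 224); sauce base (finishes minute 115). The latest of these is minute 224, so starch cooking runs minute 224 to 224 + 40 = minute 264.
Garnish prep waits on starch cooking (finishes minute 264), so it starts at minute 264 and finishes at 264 + 65 = minute 329.
Plating setup cannot start until starch cooking (finishes minute 264, plus 10-minute gap → minute 274); vegetable prep (finishes minute 174). The controlling bound is minute 274, so plating setup finishes at 274 + 50 = minute 324.
All tasks are finished once the last one completes. Finish times: Mise en place at 45, Sauce base at 115, Vegetable prep at 174, Sauce reduction at 214, Starch cooking at 264, Plating setup at 324, Garnish prep at 329. The latest is minute 329.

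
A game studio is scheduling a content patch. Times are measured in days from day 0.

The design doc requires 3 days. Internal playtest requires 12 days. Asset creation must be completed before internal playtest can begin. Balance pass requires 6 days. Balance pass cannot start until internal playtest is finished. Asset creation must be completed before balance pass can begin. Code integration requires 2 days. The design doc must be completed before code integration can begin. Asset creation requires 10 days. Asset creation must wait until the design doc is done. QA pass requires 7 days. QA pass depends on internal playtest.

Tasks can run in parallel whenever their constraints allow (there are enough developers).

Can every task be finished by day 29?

The design doc has no prerequisites, so it starts at day 0 and finishes at day 3.
Code integration waits on the design doc (finishes day 3), so it starts at day 3 and finishes at 3 + 2 = day 5.
After the design doc (finishes day 3), asset creation can start at day 3 and finishes at day 13.
Internal playtest cannot begin until asset creation (finishes day 13). It runs from day 13 to 13 + 12 = day 25.
After internal playtest (finishes day 25), QA pass can start at day 25 and finishes at day 32.
For balance pass: internal playtest (finishes day 25); asset creation (finishes day 13). Taking the maximum gives a start of day 25, and it finishes at 25 + 6 = day 31.
The earliest everything can be done is day 32, which is after the deadline of 29, so it is not possible.

No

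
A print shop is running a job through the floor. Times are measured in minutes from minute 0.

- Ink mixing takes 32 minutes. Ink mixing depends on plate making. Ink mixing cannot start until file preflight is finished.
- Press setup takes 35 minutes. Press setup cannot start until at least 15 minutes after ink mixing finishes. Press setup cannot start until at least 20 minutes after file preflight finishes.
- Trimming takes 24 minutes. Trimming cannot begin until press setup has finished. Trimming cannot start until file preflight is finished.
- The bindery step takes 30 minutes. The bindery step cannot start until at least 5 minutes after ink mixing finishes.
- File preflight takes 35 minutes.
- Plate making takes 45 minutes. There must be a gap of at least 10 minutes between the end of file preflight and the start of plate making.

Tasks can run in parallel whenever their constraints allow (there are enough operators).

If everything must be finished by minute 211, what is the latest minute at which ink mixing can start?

Trimming has no dependents, so it just needs to finish by minute 211. Starting by 211 − 24 = minute 187 achieves that.
Press setup feeds into trimming (must start by minute 187); so press setup must finish by minute 187 and therefore start by minute 152.
The bindery step must finish by minute 211; it takes 30 minutes, so it must start by 211 − 30 = minute 181.
For ink mixing: press setup (must start by minute 152, minus 15-minute gap → minute 137); the bindery step (must start by minute 181, minus 5-minute gap → minute 176). The most restrictive is minute 137; with a 32-minute duration, ink mixing must start by minute 105.

105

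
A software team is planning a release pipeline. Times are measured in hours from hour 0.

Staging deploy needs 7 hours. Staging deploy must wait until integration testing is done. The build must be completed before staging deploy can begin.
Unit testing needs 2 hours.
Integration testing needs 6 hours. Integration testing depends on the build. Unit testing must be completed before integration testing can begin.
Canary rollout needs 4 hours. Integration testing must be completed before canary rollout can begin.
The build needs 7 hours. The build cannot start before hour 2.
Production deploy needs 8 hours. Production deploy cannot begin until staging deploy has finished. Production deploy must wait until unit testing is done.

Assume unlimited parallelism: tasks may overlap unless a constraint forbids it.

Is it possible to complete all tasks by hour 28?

No

Unit testing can start immediately at hour 0; it finishes at hour 2.
The build waits on its own release at hour 2, so it starts at hour 2 and finishes at 2 + 7 = hour 9.
Integration testing has to wait for the build (finishes hour 9); unit testing (finishes hour 2). The latest of these is hour 9, so integration testing runs hour 9 to 9 + 6 = hour 15.
Canary rollout cannot begin until integration testing (finishes hour 15). It runs from hour 15 to 15 + 4 = hour 19.
Staging deploy needs all of integration testing (finishes hour 15); the build (finishes hour 9). That puts its earliest start at hour 15; it finishes at 15 + 7 = hour 22.
For production deploy: staging deploy (finishes hour 22); unit testing (finishes hour 2). Taking the maximum gives a start of hour 22, and it finishes at 22 + 8 = hour 30.
The earliest everything can be done is hour 30, which is after the deadline of 28, so it is not possible.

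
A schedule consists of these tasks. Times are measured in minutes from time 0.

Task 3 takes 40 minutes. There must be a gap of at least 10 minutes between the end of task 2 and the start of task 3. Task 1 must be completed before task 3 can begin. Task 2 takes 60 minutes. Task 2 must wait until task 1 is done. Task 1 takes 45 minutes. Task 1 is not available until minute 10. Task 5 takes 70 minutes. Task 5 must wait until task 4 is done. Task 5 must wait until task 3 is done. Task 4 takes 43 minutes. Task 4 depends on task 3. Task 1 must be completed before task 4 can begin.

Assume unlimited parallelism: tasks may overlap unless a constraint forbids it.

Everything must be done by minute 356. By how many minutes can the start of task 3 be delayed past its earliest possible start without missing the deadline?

78

After its own release at minute 10, task 1 can start at minute 10 and finishes at minute 55.
Task 2 cannot begin until task 1 (finishes minute 55). It runs from minute 55 to 55 + 60 = minute 115.
For task 3: task 2 (finishes minute 115, plus 10-minute gap → minute 125); task 1 (finishes minute 55). Taking the maximum gives a start of minute 125, and it finishes at 125 + 40 = minute 165.

Working backward from the deadline:
Nothing follows task 5; the deadline of minute 356 is its only limit. It must start by 356 − 70 = minute 286.
Task 4 has to be done before task 5 (must start by minute 286). That means finishing by minute 286, i.e. starting by 286 − 43 = minute 243.
Task 3 must finish in time for task 4 (must start by minute 243); task 5 (must start by minute 286). The tightest is minute 243, so task 3 must start by 243 − 40 = minute 203.
So task 3 can start as early as minute 125 and as late as minute 203, giving 203 − 125 = 78 minutes of slack.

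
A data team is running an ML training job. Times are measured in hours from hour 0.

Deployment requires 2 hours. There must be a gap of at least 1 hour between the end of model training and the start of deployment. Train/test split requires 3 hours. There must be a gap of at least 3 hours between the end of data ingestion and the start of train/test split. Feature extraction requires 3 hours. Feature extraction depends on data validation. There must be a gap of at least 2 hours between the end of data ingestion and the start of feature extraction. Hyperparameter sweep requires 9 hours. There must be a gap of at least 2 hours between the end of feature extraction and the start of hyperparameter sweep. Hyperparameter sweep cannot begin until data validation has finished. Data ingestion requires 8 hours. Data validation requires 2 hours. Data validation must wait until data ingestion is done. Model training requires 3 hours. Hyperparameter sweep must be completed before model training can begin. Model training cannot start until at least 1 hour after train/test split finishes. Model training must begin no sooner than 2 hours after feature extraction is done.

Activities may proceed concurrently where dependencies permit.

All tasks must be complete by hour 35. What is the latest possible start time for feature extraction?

15

To finish by hour 35, deployment (duration 2) must start no later than hour 33.
Model training must finish before deployment (must start by hour 33, minus 1-hour gap → hour 32). With a 3-hour duration, model training must start by 32 − 3 = hour 29.
Hyperparameter sweep must finish before model training (must start by hour 29). With a 9-hour duration, hyperparameter sweep must start by 29 − 9 = hour 20.
Feature extraction has several dependents: hyperparameter sweep (must start by hour 20, minus 2-hour gap → hour 18); model training (must start by hour 29, minus 2-hour gap → hour 27). The earliest of those limits is hour 18, so feature extraction must start by 18 − 3 = hour 15.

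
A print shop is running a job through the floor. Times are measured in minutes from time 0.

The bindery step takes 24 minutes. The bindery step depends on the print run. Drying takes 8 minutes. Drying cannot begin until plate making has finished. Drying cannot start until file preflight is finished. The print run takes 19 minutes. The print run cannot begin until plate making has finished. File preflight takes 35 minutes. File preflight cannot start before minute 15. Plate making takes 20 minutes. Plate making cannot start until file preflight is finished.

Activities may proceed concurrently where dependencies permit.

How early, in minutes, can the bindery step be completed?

113

After its own release at minute 15, file preflight can start at minute 15 and finishes at minute 50.
After file preflight (finishes minute 50), plate making can start at minute 50 and finishes at minute 70.
The print run cannot begin until plate making (finishes minute 70). It runs from minute 70 to 70 + 19 = minute 89.
After the print run (finishes minute 89), the bindery step can start at minute 89 and finishes at minute 113.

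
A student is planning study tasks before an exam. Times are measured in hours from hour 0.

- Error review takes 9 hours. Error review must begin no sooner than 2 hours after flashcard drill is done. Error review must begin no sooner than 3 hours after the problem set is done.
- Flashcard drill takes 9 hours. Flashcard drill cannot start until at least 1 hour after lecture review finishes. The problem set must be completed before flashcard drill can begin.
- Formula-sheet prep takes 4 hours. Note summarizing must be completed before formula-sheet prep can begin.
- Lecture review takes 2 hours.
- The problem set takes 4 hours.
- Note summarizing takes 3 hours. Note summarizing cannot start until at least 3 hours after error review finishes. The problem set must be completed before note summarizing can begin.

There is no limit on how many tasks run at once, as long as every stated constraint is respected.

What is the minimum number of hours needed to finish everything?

34

The problem set has no prerequisites, so it starts at hour 0 and finishes at hour 4.
Lecture review can start immediately at hour 0; it finishes at hour 2.
Flashcard drill cannot start until lecture review (finishes hour 2, plus 1-hour gap → hour 3); the problem set (finishes hour 4). The controlling bound is hour 4, so flashcard drill finishes at 4 + 9 = hour 13.
Error review has to wait for flashcard drill (finishes hour 13, plus 2-hour gap → hour 15); the problem set (finishes hour 4, plus 3-hour gap → hour 7). The latest of these is hour 15, so error review runs hour 15 to 15 + 9 = hour 24.
For note summarizing: error review (finishes hour 24, plus 3-hour gap → hour 27); the problem set (finishes hour 4). Taking the maximum gives a start of hour 27, and it finishes at 27 + 3 = hour 30.
After note summarizing (finishes hour 30), formula-sheet prep can start at hour 30 and finishes at hour 34.
All tasks are finished once the last one completes. Finish times: Lecture review at 2, The problem set at 4, Flashcard drill at 13, Error review at 24, Note summarizing at 30, Formula-sheet prep at 34. The latest is hour 34.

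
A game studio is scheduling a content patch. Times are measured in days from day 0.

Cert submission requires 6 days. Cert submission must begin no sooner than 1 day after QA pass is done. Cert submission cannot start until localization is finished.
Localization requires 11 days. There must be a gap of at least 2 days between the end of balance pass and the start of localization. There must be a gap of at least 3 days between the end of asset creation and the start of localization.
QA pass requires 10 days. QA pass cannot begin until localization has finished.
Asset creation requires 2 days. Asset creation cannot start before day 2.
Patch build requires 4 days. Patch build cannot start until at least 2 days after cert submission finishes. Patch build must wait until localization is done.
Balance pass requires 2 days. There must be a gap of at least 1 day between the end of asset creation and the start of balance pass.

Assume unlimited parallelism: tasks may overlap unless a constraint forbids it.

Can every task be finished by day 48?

Yes

Asset creation cannot begin until its own release at day 2. It runs from day 2 to 2 + 2 = day 4.
After asset creation (finishes day 4, plus 1-day gap → day 5), balance pass can start at day 5 and finishes at day 7.
Localization cannot start until balance pass (finishes day 7, plus 2-day gap → day 9); asset creation (finishes day 4, plus 3-day gap → day 7). The controlling bound is day 9, so localization finishes at 9 + 11 = day 20.
QA pass cannot begin until localization (finishes day 20). It runs from day 20 to 20 + 10 = day 30.
Cert submission cannot start until QA pass (finishes day 30, plus 1-day gap → day 31); localization (finishes day 20). The controlling bound is day 31, so cert submission finishes at 31 + 6 = day 37.
Patch build needs all of cert submission (finishes day 37, plus 2-day gap → day 39); localization (finishes day 20). That puts its earliest start at day 39; it finishes at 39 + 4 = day 43.
Every task is finished by day 43, which is no later than the deadline of 48, so the schedule is feasible.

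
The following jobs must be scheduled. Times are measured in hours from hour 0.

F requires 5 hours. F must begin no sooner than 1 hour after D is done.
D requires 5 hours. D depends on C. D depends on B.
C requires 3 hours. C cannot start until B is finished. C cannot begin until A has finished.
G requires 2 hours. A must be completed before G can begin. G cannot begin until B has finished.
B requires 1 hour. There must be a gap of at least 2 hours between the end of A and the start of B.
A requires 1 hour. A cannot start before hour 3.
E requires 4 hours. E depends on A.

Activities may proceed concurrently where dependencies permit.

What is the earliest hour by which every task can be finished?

21

After its own release at hour 3, A can start at hour 3 and finishes at hour 4.
E cannot begin until A (finishes hour 4). It runs from hour 4 to 4 + 4 = hour 8.
B cannot begin until A (finishes hour 4, plus 2-hour gap → hour 6). It runs from hour 6 to 6 + 1 = hour 7.
G has to wait for A (finishes hour 4); B (finishes hour 7). The latest of these is hour 7, so G runs hour 7 to 7 + 2 = hour 9.
C has to wait for B (finishes hour 7); A (finishes hour 4). The latest of these is hour 7, so C runs hour 7 to 7 + 3 = hour 10.
D cannot start until C (finishes hour 10); B (finishes hour 7). The controlling bound is hour 10, so D finishes at 10 + 5 = hour 15.
F waits on D (finishes hour 15, plus 1-hour gap → hour 16), so it starts at hour 16 and finishes at 16 + 5 = hour 21.
All tasks are finished once the last one completes. Finish times: A at 4, B at 7, C at 10, D at 15, E at 8, F at 21, G at 9. The latest is hour 21.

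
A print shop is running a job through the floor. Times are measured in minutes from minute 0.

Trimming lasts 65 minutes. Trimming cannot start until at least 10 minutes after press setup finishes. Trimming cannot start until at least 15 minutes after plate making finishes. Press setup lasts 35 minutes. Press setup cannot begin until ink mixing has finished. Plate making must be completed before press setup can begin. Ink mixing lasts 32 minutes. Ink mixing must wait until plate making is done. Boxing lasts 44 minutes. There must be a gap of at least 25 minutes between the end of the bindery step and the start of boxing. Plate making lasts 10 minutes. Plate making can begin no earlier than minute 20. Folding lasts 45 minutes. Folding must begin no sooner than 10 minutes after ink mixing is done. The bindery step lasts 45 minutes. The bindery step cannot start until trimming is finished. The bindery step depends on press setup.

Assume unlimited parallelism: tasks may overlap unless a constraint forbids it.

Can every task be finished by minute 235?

No

Plate making cannot begin until its own release at minute 20. It runs from minute 20 to 20 + 10 = minute 30.
After plate making (finishes minute 30), ink mixing can start at minute 30 and finishes at minute 62.
After ink mixing (finishes minute 62, plus 10-minute gap → minute 72), folding can start at minute 72 and finishes at minute 117.
Press setup needs all of ink mixing (finishes minute 62); plate making (finishes minute 30). That puts its earliest start at minute 62; it finishes at 62 + 35 = minute 97.
For trimming: press setup (finishes minute 97, plus 10-minute gap → minute 107); plate making (finishes minute 30, plus 15-minute gap → minute 45). Taking the maximum gives a start of minute 107, and it finishes at 107 + 65 = minute 172.
For the bindery step: trimming (finishes minute 172); press setup (finishes minute 97). Taking the maximum gives a start of minute 172, and it finishes at 172 + 45 = minute 217.
After the bindery step (finishes minute 217, plus 25-minute gap → minute 242), boxing can start at minute 242 and finishes at minute 286.
The earliest everything can be done is minute 286, which is after the deadline of 235, so it is not possible.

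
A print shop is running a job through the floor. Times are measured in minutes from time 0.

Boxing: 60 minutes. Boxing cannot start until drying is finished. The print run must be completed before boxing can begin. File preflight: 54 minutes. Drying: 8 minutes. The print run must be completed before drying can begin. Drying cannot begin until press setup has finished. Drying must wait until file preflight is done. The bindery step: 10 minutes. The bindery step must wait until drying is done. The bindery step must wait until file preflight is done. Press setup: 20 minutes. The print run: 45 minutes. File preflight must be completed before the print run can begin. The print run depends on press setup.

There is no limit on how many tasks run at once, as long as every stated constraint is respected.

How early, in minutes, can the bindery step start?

Press setup has no prerequisites, so it starts at minute 0 and finishes at minute 20.
Nothing blocks file preflight, so it runs from minute 0 to minute 54.
For the print run: file preflight (finishes minute 54); press setup (finishes minute 20). Taking the maximum gives a start of minute 54, and it finishes at 54 + 45 = minute 99.
Drying cannot start until the print run (finishes minute 99); press setup (finishes minute 20); file preflight (finishes minute 54). The controlling bound is minute 99, so drying finishes at 99 + 8 = minute 107.
The bindery step waits on drying (finishes minute 107); file preflight (finishes minute 54). The latest of these is minute 107, which is the earliest the bindery step can start.

107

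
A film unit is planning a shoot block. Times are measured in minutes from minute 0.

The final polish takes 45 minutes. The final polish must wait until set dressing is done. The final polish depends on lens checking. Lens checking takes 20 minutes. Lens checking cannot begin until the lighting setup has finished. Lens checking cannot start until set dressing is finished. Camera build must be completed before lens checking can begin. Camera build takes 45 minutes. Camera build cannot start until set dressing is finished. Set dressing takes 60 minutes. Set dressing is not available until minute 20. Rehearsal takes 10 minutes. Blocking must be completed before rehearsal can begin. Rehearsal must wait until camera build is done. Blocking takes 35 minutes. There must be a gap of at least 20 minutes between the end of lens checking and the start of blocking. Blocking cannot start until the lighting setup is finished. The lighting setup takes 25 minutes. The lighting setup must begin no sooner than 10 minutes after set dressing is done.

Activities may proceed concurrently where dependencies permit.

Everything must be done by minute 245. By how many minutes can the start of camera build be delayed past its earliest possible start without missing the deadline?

Set dressing waits on its own release at minute 20, so it starts at minute 20 and finishes at 20 + 60 = minute 80.
Camera build cannot begin until set dressing (finishes minute 80). It runs from minute 80 to 80 + 45 = minute 125.

Working backward from the deadline:
Nothing follows rehearsal; the deadline of minute 245 is its only limit. It must start by 245 − 10 = minute 235.
Blocking has to be done before rehearsal (must start by minute 235). That means finishing by minute 235, i.e. starting by 235 − 35 = minute 200.
Nothing follows the final polish; the deadline of minute 245 is its only limit. It must start by 245 − 45 = minute 200.
Lens checking must finish in time for blocking (must start by minute 200, minus 20-minute gap → minute 180); the final polish (must start by minute 200). The tightest is minute 180, so lens checking must start by 180 − 20 = minute 160.
Camera build has several dependents: lens checking (must start by minute 160); rehearsal (must start by minute 235). The earliest of those limits is minute 160, so camera build must start by 160 − 45 = minute 115.
So camera build can start as early as minute 80 and as late as minute 115, giving 115 − 80 = 35 minutes of slack.

35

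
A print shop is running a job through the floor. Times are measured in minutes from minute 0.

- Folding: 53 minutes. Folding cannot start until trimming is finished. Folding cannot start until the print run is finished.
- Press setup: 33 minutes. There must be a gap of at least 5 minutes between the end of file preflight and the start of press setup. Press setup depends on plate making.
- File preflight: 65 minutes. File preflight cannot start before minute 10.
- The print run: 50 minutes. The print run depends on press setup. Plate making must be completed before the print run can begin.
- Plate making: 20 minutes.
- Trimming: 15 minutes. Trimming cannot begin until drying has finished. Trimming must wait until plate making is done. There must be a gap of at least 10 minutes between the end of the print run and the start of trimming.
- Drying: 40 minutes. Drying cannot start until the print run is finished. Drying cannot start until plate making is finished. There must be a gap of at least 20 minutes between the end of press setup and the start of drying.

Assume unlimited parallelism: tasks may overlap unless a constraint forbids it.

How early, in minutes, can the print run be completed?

163

Plate making can start immediately at minute 0; it finishes at minute 20.
File preflight cannot begin until its own release at minute 10. It runs from minute 10 to 10 + 65 = minute 75.
Press setup needs all of file preflight (finishes minute 75, plus 5-minute gap → minute 80); plate making (finishes minute 20). That puts its earliest start at minute 80; it finishes at 80 + 33 = minute 113.
For the print run: press setup (finishes minute 113); plate making (finishes minute 20). Taking the maximum gives a start of minute 113, and it finishes at 113 + 50 = minute 163.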